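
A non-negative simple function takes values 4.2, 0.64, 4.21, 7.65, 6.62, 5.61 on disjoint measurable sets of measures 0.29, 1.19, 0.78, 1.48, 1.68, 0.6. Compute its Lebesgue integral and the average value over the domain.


Step 1: Integral = sum(value_i * measure_i)
= 4.2*0.29 + 0.64*1.19 + 4.21*0.78 + 7.65*1.48 + 6.62*1.68 + 5.61*0.6
= 1.218 + 0.7616 + 3.2838 + 11.322 + 11.1216 + 3.366
= 31.073
Step 2: Total measure of domain = 0.29 + 1.19 + 0.78 + 1.48 + 1.68 + 0.6 = 6.02
Step 3: Average value = 31.073 / 6.02 = 5.161628


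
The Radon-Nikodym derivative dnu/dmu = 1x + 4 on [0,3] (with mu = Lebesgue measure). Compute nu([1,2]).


nu(A) = integral_A (dnu/dmu) dmu = integral_1^2 (1x + 4) dx
Step 1: Antiderivative F(x) = (1/2)x^2 + 4x
Step 2: F(2) = (1/2)*2^2 + 4*2 = 2 + 8 = 10
Step 3: F(1) = (1/2)*1^2 + 4*1 = 0.5 + 4 = 4.5
Step 4: nu([1,2]) = F(2) - F(1) = 10 - 4.5 = 5.5


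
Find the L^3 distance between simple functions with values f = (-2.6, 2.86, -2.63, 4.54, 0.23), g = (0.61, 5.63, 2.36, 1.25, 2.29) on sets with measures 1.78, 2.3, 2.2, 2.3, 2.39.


Step 1: Compute differences f_i - g_i:
  -2.6 - 0.61 = -3.21
  2.86 - 5.63 = -2.77
  -2.63 - 2.36 = -4.99
  4.54 - 1.25 = 3.29
  0.23 - 2.29 = -2.06
Step 2: Compute |diff|^3 * measure for each set:
  |-3.21|^3 * 1.78 = 33.076161 * 1.78 = 58.875567
  |-2.77|^3 * 2.3 = 21.253933 * 2.3 = 48.884046
  |-4.99|^3 * 2.2 = 124.251499 * 2.2 = 273.353298
  |3.29|^3 * 2.3 = 35.611289 * 2.3 = 81.905965
  |-2.06|^3 * 2.39 = 8.741816 * 2.39 = 20.89294
Step 3: Sum = 483.911815
Step 4: ||f-g||_3 = (483.911815)^(1/3) = 7.850948


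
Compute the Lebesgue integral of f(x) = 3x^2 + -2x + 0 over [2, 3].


The Lebesgue integral of a Riemann-integrable function agrees with the Riemann integral.
Antiderivative F(x) = (3/3)x^3 + (-2/2)x^2 + 0x
F(3) = (3/3)*3^3 + (-2/2)*3^2 + 0*3
     = (3/3)*27 + (-2/2)*9 + 0*3
     = 27 + -9 + 0
     = 18
F(2) = 4
Integral = F(3) - F(2) = 18 - 4 = 14


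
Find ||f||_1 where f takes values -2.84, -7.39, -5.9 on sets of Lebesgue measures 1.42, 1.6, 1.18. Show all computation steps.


Step 1: Compute |f_i|^1 for each value:
  |-2.84|^1 = 2.84
  |-7.39|^1 = 7.39
  |-5.9|^1 = 5.9
Step 2: Multiply by measures and sum:
  2.84 * 1.42 = 4.0328
  7.39 * 1.6 = 11.824
  5.9 * 1.18 = 6.962
Sum = 4.0328 + 11.824 + 6.962 = 22.8188
Step 3: Take the p-th root:
||f||_1 = (22.8188)^(1/1) = 22.8188


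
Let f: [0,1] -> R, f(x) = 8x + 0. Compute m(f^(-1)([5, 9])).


f^(-1)([5, 9]) = {x : 5 <= 8x + 0 <= 9}
Solving: (5 - 0)/8 <= x <= (9 - 0)/8
= [0.625, 1.125]
Intersecting with [0,1]: [0.625, 1]
Measure = 1 - 0.625 = 0.375


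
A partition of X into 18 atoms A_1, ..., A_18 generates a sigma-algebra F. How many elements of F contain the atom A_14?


Each element of F is a union of some subset S of the 18 atoms.
The element contains A_14 iff A_14 is in S.
So we count subsets S of {A_1,...,A_18} with A_14 in S: choose freely among the other 17 atoms.
Count = 2^(18-1) = 2^17 = 131072.


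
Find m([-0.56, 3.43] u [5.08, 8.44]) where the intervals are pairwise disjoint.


For pairwise disjoint intervals, m(union) = sum of lengths.
= (3.43 - -0.56) + (8.44 - 5.08)
= 3.99 + 3.36
= 7.35


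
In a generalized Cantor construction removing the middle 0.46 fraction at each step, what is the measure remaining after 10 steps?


Step 1: At each step, fraction remaining = 1 - 0.46 = 0.54
Step 2: After 10 steps, measure = (0.54)^10
Result = 0.002108


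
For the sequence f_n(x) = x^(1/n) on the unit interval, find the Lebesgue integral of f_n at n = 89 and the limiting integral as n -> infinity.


At n = 89: f_89(x) = x^(1/89).
Step 1: integral(x^(1/89), 0, 1) = [x^(1/89+1) / (1/89+1)] from 0 to 1
     = 1 / (1/89 + 1) = 1 / ((89+1)/89) = 89/(89+1)
     = 89/90 = 0.988889
Step 2: As n -> infinity, f_n(x) = x^(1/n) -> 1 for x in (0,1], and f_n is increasing in n.
By MCT, lim_n integral(f_n) = integral(lim_n f_n) = integral(1, 0, 1) = 1.
Step 3: Verify convergence: 89/90 = 0.988889 -> 1


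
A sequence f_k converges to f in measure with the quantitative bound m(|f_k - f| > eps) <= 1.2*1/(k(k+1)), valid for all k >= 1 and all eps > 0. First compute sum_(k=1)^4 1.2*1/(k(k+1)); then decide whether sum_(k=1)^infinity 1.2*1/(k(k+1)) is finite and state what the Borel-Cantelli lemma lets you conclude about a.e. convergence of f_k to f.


Step 1: List the terms 1.2*1/(k(k+1)) for k = 1 to 4:
  k=1: 0.6
  k=2: 0.2
  k=3: 0.1
  k=4: 0.06
Step 2: Partial sum = 0.6 + 0.2 + 0.1 + 0.06
     = 0.96
Step 3: The full series sum_(k>=1) 1.2*1/(k(k+1)) converges (telescoping series sum 1/(k(k+1)) = 1; a constant multiple of a convergent series converges).
Step 4: Fix eps > 0. Since sum_k m(|f_k - f| > eps) < infinity, the Borel-Cantelli lemma gives
        m(limsup_k {|f_k - f| > eps}) = 0, i.e. for a.e. x, |f_k(x) - f(x)| <= eps for all large k.
        Applying this with eps = 1/j for j = 1, 2, ... and intersecting the countably many full-measure sets,
        for a.e. x we get limsup_k |f_k(x) - f(x)| <= 1/j for every j, hence f_k -> f almost everywhere.
Conclusion: series converges; Borel-Cantelli yields f_k -> f a.e.


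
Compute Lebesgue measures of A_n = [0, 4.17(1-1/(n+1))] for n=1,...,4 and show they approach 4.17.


By continuity of measure from below: if A_n increases to A, then m(A_n) -> m(A).
Here A = [0, 4.17], so m(A) = 4.17
Step 1: a_1 = 4.17*(1 - 1/2) = 2.085, m(A_1) = 2.085
Step 2: a_2 = 4.17*(1 - 1/3) = 2.78, m(A_2) = 2.78
Step 3: a_3 = 4.17*(1 - 1/4) = 3.1275, m(A_3) = 3.1275
Step 4: a_4 = 4.17*(1 - 1/5) = 3.336, m(A_4) = 3.336
Limit: m(A_n) -> m([0,4.17]) = 4.17


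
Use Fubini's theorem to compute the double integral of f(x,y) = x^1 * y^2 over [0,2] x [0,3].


By Fubini's theorem, the double integral factors as a product of single integrals:
Step 1: integral_0^2 x^1 dx = [x^2/2] from 0 to 2
     = 2^2/2 = 2
Step 2: integral_0^3 y^2 dy = [y^3/3] from 0 to 3
     = 3^3/3 = 9
Step 3: Double integral = 2 * 9 = 18


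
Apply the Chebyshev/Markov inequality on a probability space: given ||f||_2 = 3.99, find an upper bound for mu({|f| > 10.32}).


Chebyshev/Markov inequality: mu(|f| > eps) <= (||f||_p / eps)^p
Step 1: ||f||_2 / eps = 3.99 / 10.32 = 0.386628
Step 2: Raise to power p = 2:
  (0.386628)^2 = 0.149481
Step 3: Therefore mu(|f| > 10.32) <= 0.149481


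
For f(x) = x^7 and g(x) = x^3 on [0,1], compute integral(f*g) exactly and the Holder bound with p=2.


Step 1: Exact integral of f*g = integral(x^10, 0, 1) = 1/11
     = 0.090909
Step 2: Holder bound with p=2, q=2:
  ||f||_p = (integral x^14 dx)^(1/2) = (1/15)^(1/2) = 0.258199
  ||g||_q = (integral x^6 dx)^(1/2) = (1/7)^(1/2) = 0.377964
Step 3: Holder bound = ||f||_p * ||g||_q = 0.258199 * 0.377964 = 0.09759
Verification: 0.090909 <= 0.09759 (Holder holds)


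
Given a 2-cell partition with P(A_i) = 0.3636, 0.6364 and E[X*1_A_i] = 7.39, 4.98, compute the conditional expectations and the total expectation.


For each cell A_i: E[X|A_i] = E[X*1_A_i] / P(A_i)
Step 1: E[X|A_1] = 7.39 / 0.3636 = 20.324532
Step 2: E[X|A_2] = 4.98 / 0.6364 = 7.825267
Verification: E[X] = sum E[X*1_A_i] = 7.39 + 4.98 = 12.37


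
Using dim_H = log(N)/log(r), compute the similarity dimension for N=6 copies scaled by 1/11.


For a self-similar set with N copies scaled by 1/r:
dim_H = log(N)/log(r) = log(6)/log(11)
= 1.791759/2.397895
= 0.747222


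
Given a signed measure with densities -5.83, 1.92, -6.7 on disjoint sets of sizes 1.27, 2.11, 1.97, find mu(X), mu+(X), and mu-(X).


Step 1: Compute signed measure on each set:
  Set 1: -5.83 * 1.27 = -7.4041
  Set 2: 1.92 * 2.11 = 4.0512
  Set 3: -6.7 * 1.97 = -13.199
Step 2: Total signed measure = (-7.4041) + (4.0512) + (-13.199)
     = -16.5519
Step 3: Positive part mu+(X) = sum of positive contributions = 4.0512
Step 4: Negative part mu-(X) = |sum of negative contributions| = 20.6031


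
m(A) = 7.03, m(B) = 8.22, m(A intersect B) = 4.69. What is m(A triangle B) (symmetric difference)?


m(A Delta B) = m(A) + m(B) - 2*m(A n B)
= 7.03 + 8.22 - 2*4.69
= 7.03 + 8.22 - 9.38
= 5.87


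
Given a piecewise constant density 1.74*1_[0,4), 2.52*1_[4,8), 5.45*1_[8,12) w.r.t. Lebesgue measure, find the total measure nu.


Integrate each piece of the Radon-Nikodym derivative:
Step 1: integral_0^4 1.74 dx = 1.74*(4-0) = 1.74*4 = 6.96
Step 2: integral_4^8 2.52 dx = 2.52*(8-4) = 2.52*4 = 10.08
Step 3: integral_8^12 5.45 dx = 5.45*(12-8) = 5.45*4 = 21.8
Total: 6.96 + 10.08 + 21.8 = 38.84


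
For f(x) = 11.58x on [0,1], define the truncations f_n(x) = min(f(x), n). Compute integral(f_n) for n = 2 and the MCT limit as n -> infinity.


f(x) = 11.58x on [0,1]; f_n(x) = min(11.58x, n). At n = 2:
Step 1: f(x) reaches 2 at x = 2/11.58 = 0.172712
Step 2: integral(f_2) = integral(11.58x, 0, 0.172712) + integral(2, 0.172712, 1)
       = 11.58*0.172712^2/2 + 2*(1 - 0.172712)
       = 0.172712 + 1.654577
       = 1.827288
Step 3: As n -> infinity, f_n increases to f, so by MCT integral(f_n) -> integral(f) = 11.58/2 = 5.79.
Convergence: integral(f_2) = 1.827288 -> 5.79 as n -> infinity


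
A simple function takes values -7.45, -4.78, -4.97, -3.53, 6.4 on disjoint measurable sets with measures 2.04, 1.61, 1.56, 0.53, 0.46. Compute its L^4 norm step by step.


Step 1: Compute |f_i|^4 for each value:
  |-7.45|^4 = 3080.527506
  |-4.78|^4 = 522.049383
  |-4.97|^4 = 610.134461
  |-3.53|^4 = 155.274029
  |6.4|^4 = 1677.7216
Step 2: Multiply by measures and sum:
  3080.527506 * 2.04 = 6284.276113
  522.049383 * 1.61 = 840.499506
  610.134461 * 1.56 = 951.809759
  155.274029 * 0.53 = 82.295235
  1677.7216 * 0.46 = 771.751936
Sum = 6284.276113 + 840.499506 + 951.809759 + 82.295235 + 771.751936 = 8930.632549
Step 3: Take the p-th root:
||f||_4 = (8930.632549)^(1/4) = 9.721215


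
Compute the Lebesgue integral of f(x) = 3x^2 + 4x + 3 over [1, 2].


The Lebesgue integral of a Riemann-integrable function agrees with the Riemann integral.
Antiderivative F(x) = (3/3)x^3 + (4/2)x^2 + 3x
F(2) = (3/3)*2^3 + (4/2)*2^2 + 3*2
     = (3/3)*8 + (4/2)*4 + 3*2
     = 8 + 8 + 6
     = 22
F(1) = 6
Integral = F(2) - F(1) = 22 - 6 = 16


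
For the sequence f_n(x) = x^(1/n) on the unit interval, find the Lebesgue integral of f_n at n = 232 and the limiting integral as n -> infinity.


At n = 232: f_232(x) = x^(1/232).
Step 1: integral(x^(1/232), 0, 1) = [x^(1/232+1) / (1/232+1)] from 0 to 1
     = 1 / (1/232 + 1) = 1 / ((232+1)/232) = 232/(232+1)
     = 232/233 = 0.995708
Step 2: As n -> infinity, f_n(x) = x^(1/n) -> 1 for x in (0,1], and f_n is increasing in n.
By MCT, lim_n integral(f_n) = integral(lim_n f_n) = integral(1, 0, 1) = 1.
Step 3: Verify convergence: 232/233 = 0.995708 -> 1


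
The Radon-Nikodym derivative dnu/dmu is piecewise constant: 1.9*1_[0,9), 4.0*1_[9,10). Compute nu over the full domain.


Integrate each piece of the Radon-Nikodym derivative:
Step 1: integral_0^9 1.9 dx = 1.9*(9-0) = 1.9*9 = 17.1
Step 2: integral_9^10 4.0 dx = 4.0*(10-9) = 4.0*1 = 4
Total: 17.1 + 4 = 21.1


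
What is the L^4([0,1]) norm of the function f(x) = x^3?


Step 1: ||f||_4 = (integral_0^1 |x^3|^4 dx)^(1/4)
     = (integral_0^1 x^12 dx)^(1/4)
Step 2: integral_0^1 x^12 dx = [x^13/(13)] from 0 to 1 = 1^13/13
     = 1/13 = 0.076923
Step 3: ||f||_4 = (0.076923)^(1/4) = 0.52664


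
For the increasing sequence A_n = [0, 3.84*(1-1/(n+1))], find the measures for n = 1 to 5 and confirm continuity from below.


By continuity of measure from below: if A_n increases to A, then m(A_n) -> m(A).
Here A = [0, 3.84], so m(A) = 3.84
Step 1: a_1 = 3.84*(1 - 1/2) = 1.92, m(A_1) = 1.92
Step 2: a_2 = 3.84*(1 - 1/3) = 2.56, m(A_2) = 2.56
Step 3: a_3 = 3.84*(1 - 1/4) = 2.88, m(A_3) = 2.88
Step 4: a_4 = 3.84*(1 - 1/5) = 3.072, m(A_4) = 3.072
Step 5: a_5 = 3.84*(1 - 1/6) = 3.2, m(A_5) = 3.2
Limit: m(A_n) -> m([0,3.84]) = 3.84


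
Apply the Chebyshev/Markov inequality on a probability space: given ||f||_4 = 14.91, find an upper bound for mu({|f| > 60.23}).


Chebyshev/Markov inequality: mu(|f| > eps) <= (||f||_p / eps)^p
Step 1: ||f||_4 / eps = 14.91 / 60.23 = 0.247551
Step 2: Raise to power p = 4:
  (0.247551)^4 = 0.003755
Step 3: Therefore mu(|f| > 60.23) <= 0.003755


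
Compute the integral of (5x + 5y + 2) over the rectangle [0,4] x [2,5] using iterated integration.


By Fubini, integrate in x first, then y.
Step 1: Fix y, integrate over x in [0,4]:
  integral(5x + 5y + 2, x=0..4)
  = 5*(4^2 - 0^2)/2 + (5y + 2)*(4 - 0)
  = 40 + (5y + 2)*4
  = 40 + 20y + 8
  = 48 + 20y
Step 2: Integrate over y in [2,5]:
  integral(48 + 20y, y=2..5)
  = 48*3 + 20*(5^2 - 2^2)/2
  = 144 + 210
  = 354


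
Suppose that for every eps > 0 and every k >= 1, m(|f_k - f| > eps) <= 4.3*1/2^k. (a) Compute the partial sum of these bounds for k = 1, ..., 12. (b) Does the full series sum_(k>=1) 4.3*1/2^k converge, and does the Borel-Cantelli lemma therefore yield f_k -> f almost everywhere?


Step 1: List the terms 4.3*1/2^k for k = 1 to 12:
  k=1: 2.15
  k=2: 1.075
  k=3: 0.5375
  k=4: 0.26875
  k=5: 0.134375
  k=6: 0.067187
  k=7: 0.033594
  k=8: 0.016797
  k=9: 0.008398
  k=10: 0.004199
  k=11: 0.0021
  k=12: 0.00105
Step 2: Partial sum = 2.15 + 1.075 + 0.5375 + 0.26875 + 0.134375 + 0.067187 + 0.033594 + 0.016797 + 0.008398 + 0.004199 + 0.0021 + 0.00105
     = 4.29895
Step 3: The full series sum_(k>=1) 4.3*1/2^k converges (geometric series with ratio 1/2 < 1; a constant multiple of a convergent series converges).
Step 4: Fix eps > 0. Since sum_k m(|f_k - f| > eps) < infinity, the Borel-Cantelli lemma gives
        m(limsup_k {|f_k - f| > eps}) = 0, i.e. for a.e. x, |f_k(x) - f(x)| <= eps for all large k.
        Applying this with eps = 1/j for j = 1, 2, ... and intersecting the countably many full-measure sets,
        for a.e. x we get limsup_k |f_k(x) - f(x)| <= 1/j for every j, hence f_k -> f almost everywhere.
Conclusion: series converges; Borel-Cantelli yields f_k -> f a.e.


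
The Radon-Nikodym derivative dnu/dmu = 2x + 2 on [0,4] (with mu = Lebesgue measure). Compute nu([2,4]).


nu(A) = integral_A (dnu/dmu) dmu = integral_2^4 (2x + 2) dx
Step 1: Antiderivative F(x) = (2/2)x^2 + 2x
Step 2: F(4) = (2/2)*4^2 + 2*4 = 16 + 8 = 24
Step 3: F(2) = (2/2)*2^2 + 2*2 = 4 + 4 = 8
Step 4: nu([2,4]) = F(4) - F(2) = 24 - 8 = 16


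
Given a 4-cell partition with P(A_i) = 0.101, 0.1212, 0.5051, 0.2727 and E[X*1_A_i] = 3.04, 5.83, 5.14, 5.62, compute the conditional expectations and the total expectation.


For each cell A_i: E[X|A_i] = E[X*1_A_i] / P(A_i)
Step 1: E[X|A_1] = 3.04 / 0.101 = 30.09901
Step 2: E[X|A_2] = 5.83 / 0.1212 = 48.10231
Step 3: E[X|A_3] = 5.14 / 0.5051 = 10.176203
Step 4: E[X|A_4] = 5.62 / 0.2727 = 20.608728
Verification: E[X] = sum E[X*1_A_i] = 3.04 + 5.83 + 5.14 + 5.62 = 19.63


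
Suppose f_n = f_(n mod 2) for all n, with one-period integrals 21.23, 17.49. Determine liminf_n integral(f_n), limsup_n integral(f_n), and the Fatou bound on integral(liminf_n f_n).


The sequence (integral(f_n)) is periodic with period 2, repeating the values 21.23, 17.49 indefinitely.
Step 1: For a periodic sequence, every tail (a_m, a_(m+1), ...) contains all 2 period values infinitely often.
Step 2: Hence inf of every tail = min of the period values = min(21.23, 17.49) = 17.49.
        liminf_n integral(f_n) = sup over m of (inf of tail from m) = 17.49.
Step 3: Similarly sup of every tail = max of the period values = 21.23.
        limsup_n integral(f_n) = 21.23.
Step 4: Fatou's lemma: integral(liminf_n f_n) <= liminf_n integral(f_n) = 17.49.
        So the integral of the pointwise liminf is at most 17.49.


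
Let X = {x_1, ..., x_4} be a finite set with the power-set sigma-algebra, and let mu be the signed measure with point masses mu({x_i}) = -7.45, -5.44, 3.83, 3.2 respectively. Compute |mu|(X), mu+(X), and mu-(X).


Step 1: Every measurable set is a union of atoms (the cells / points), so a Hahn decomposition is
  obtained by grouping atoms by sign: P = union of atoms with mu > 0, N = union of the remaining atoms.
  Atoms in P (indices): 3, 4;  atoms in N (indices): 1, 2
  Positive values: 3.83, 3.2
  Negative values: -7.45, -5.44
Step 2: mu+(X) = mu(P) = sum of positive atom values = 7.03
Step 3: mu-(X) = -mu(N) = sum of |negative atom values| = 12.89
Step 4: |mu|(X) = mu+(X) + mu-(X) = 7.03 + 12.89 = 19.92


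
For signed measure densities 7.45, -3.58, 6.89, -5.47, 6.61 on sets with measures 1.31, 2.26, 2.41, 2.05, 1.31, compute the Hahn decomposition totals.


Step 1: Compute signed measure on each set:
  Set 1: 7.45 * 1.31 = 9.7595
  Set 2: -3.58 * 2.26 = -8.0908
  Set 3: 6.89 * 2.41 = 16.6049
  Set 4: -5.47 * 2.05 = -11.2135
  Set 5: 6.61 * 1.31 = 8.6591
Step 2: Total signed measure = (9.7595) + (-8.0908) + (16.6049) + (-11.2135) + (8.6591)
     = 15.7192
Step 3: Positive part mu+(X) = sum of positive contributions = 35.0235
Step 4: Negative part mu-(X) = |sum of negative contributions| = 19.3043


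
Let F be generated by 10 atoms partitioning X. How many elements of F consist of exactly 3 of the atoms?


Each element of F is a union of some subset of the 10 atoms.
Elements that are unions of exactly 3 atoms correspond to 3-element subsets of the 10 atoms.
Count = C(10, 3) = 10! / (3! * 7!) = 120.


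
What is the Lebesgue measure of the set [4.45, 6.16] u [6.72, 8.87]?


For pairwise disjoint intervals, m(union) = sum of lengths.
= (6.16 - 4.45) + (8.87 - 6.72)
= 1.71 + 2.15
= 3.86


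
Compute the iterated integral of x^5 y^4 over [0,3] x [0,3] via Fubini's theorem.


By Fubini's theorem, the double integral factors as a product of single integrals:
Step 1: integral_0^3 x^5 dx = [x^6/6] from 0 to 3
     = 3^6/6 = 121.5
Step 2: integral_0^3 y^4 dy = [y^5/5] from 0 to 3
     = 3^5/5 = 48.6
Step 3: Double integral = 121.5 * 48.6 = 5904.9


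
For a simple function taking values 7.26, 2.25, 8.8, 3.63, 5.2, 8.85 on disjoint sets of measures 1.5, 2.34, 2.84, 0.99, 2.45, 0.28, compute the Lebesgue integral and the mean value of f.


Step 1: Integral = sum(value_i * measure_i)
= 7.26*1.5 + 2.25*2.34 + 8.8*2.84 + 3.63*0.99 + 5.2*2.45 + 8.85*0.28
= 10.89 + 5.265 + 24.992 + 3.5937 + 12.74 + 2.478
= 59.9587
Step 2: Total measure of domain = 1.5 + 2.34 + 2.84 + 0.99 + 2.45 + 0.28 = 10.4
Step 3: Average value = 59.9587 / 10.4 = 5.76526


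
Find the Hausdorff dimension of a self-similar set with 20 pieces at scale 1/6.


For a self-similar set with N copies scaled by 1/r:
dim_H = log(N)/log(r) = log(20)/log(6)
= 2.995732/1.791759
= 1.67195


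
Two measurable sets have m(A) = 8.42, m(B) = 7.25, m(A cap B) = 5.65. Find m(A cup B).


By inclusion-exclusion: m(A u B) = m(A) + m(B) - m(A n B)
= 8.42 + 7.25 - 5.65
= 10.02


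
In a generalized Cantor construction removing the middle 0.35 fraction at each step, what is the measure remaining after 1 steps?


Step 1: At each step, fraction remaining = 1 - 0.35 = 0.65
Step 2: After 1 steps, measure = (0.65)^1
Step 3: Computing the power step by step:
  After step 1: 0.65
Result = 0.65


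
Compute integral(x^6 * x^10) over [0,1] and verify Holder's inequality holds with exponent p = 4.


Step 1: Exact integral of f*g = integral(x^16, 0, 1) = 1/17
     = 0.058824
Step 2: Holder bound with p=4, q=1.333333:
  ||f||_p = (integral x^24 dx)^(1/4) = (1/25)^(1/4) = 0.447214
  ||g||_q = (integral x^13.333333 dx)^(1/1.333333) = (1/14.333333)^(1/1.333333) = 0.13575
Step 3: Holder bound = ||f||_p * ||g||_q = 0.447214 * 0.13575 = 0.060709
Verification: 0.058824 <= 0.060709 (Holder holds)


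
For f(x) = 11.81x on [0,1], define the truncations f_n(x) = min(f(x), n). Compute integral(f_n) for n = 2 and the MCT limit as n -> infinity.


f(x) = 11.81x on [0,1]; f_n(x) = min(11.81x, n). At n = 2:
Step 1: f(x) reaches 2 at x = 2/11.81 = 0.169348
Step 2: integral(f_2) = integral(11.81x, 0, 0.169348) + integral(2, 0.169348, 1)
       = 11.81*0.169348^2/2 + 2*(1 - 0.169348)
       = 0.169348 + 1.661304
       = 1.830652
Step 3: As n -> infinity, f_n increases to f, so by MCT integral(f_n) -> integral(f) = 11.81/2 = 5.905.
Convergence: integral(f_2) = 1.830652 -> 5.905 as n -> infinity


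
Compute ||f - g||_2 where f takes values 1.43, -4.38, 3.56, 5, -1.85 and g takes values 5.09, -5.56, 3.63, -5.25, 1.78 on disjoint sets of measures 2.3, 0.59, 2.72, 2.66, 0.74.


Step 1: Compute differences f_i - g_i:
  1.43 - 5.09 = -3.66
  -4.38 - -5.56 = 1.18
  3.56 - 3.63 = -0.07
  5 - -5.25 = 10.25
  -1.85 - 1.78 = -3.63
Step 2: Compute |diff|^2 * measure for each set:
  |-3.66|^2 * 2.3 = 13.3956 * 2.3 = 30.80988
  |1.18|^2 * 0.59 = 1.3924 * 0.59 = 0.821516
  |-0.07|^2 * 2.72 = 0.0049 * 2.72 = 0.013328
  |10.25|^2 * 2.66 = 105.0625 * 2.66 = 279.46625
  |-3.63|^2 * 0.74 = 13.1769 * 0.74 = 9.750906
Step 3: Sum = 320.86188
Step 4: ||f-g||_2 = (320.86188)^(1/2) = 17.912618


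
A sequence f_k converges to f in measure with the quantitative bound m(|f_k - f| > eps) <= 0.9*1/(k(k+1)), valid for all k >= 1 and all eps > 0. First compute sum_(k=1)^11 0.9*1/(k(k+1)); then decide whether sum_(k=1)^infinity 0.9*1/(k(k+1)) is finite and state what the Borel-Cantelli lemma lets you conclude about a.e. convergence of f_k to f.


Step 1: List the terms 0.9*1/(k(k+1)) for k = 1 to 11:
  k=1: 0.45
  k=2: 0.15
  k=3: 0.075
  k=4: 0.045
  k=5: 0.03
  k=6: 0.021429
  k=7: 0.016071
  k=8: 0.0125
  k=9: 0.01
  k=10: 0.008182
  k=11: 0.006818
Step 2: Partial sum = 0.45 + 0.15 + 0.075 + 0.045 + 0.03 + 0.021429 + 0.016071 + 0.0125 + 0.01 + 0.008182 + 0.006818
     = 0.825
Step 3: The full series sum_(k>=1) 0.9*1/(k(k+1)) converges (telescoping series sum 1/(k(k+1)) = 1; a constant multiple of a convergent series converges).
Step 4: Fix eps > 0. Since sum_k m(|f_k - f| > eps) < infinity, the Borel-Cantelli lemma gives
        m(limsup_k {|f_k - f| > eps}) = 0, i.e. for a.e. x, |f_k(x) - f(x)| <= eps for all large k.
        Applying this with eps = 1/j for j = 1, 2, ... and intersecting the countably many full-measure sets,
        for a.e. x we get limsup_k |f_k(x) - f(x)| <= 1/j for every j, hence f_k -> f almost everywhere.
Conclusion: series converges; Borel-Cantelli yields f_k -> f a.e.


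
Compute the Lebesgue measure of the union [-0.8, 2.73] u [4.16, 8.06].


For pairwise disjoint intervals, m(union) = sum of lengths.
= (2.73 - -0.8) + (8.06 - 4.16)
= 3.53 + 3.9
= 7.43


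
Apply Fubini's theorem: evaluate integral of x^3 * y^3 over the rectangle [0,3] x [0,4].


By Fubini's theorem, the double integral factors as a product of single integrals:
Step 1: integral_0^3 x^3 dx = [x^4/4] from 0 to 3
     = 3^4/4 = 20.25
Step 2: integral_0^4 y^3 dy = [y^4/4] from 0 to 4
     = 4^4/4 = 64
Step 3: Double integral = 20.25 * 64 = 1296


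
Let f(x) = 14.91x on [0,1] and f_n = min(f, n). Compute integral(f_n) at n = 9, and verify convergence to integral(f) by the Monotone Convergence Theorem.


f(x) = 14.91x on [0,1]; f_n(x) = min(14.91x, n). At n = 9:
Step 1: f(x) reaches 9 at x = 9/14.91 = 0.603622
Step 2: integral(f_9) = integral(14.91x, 0, 0.603622) + integral(9, 0.603622, 1)
       = 14.91*0.603622^2/2 + 9*(1 - 0.603622)
       = 2.716298 + 3.567404
       = 6.283702
Step 3: As n -> infinity, f_n increases to f, so by MCT integral(f_n) -> integral(f) = 14.91/2 = 7.455.
Convergence: integral(f_9) = 6.283702 -> 7.455 as n -> infinity


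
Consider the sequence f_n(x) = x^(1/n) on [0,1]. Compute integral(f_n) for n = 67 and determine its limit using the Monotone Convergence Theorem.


At n = 67: f_67(x) = x^(1/67).
Step 1: integral(x^(1/67), 0, 1) = [x^(1/67+1) / (1/67+1)] from 0 to 1
     = 1 / (1/67 + 1) = 1 / ((67+1)/67) = 67/(67+1)
     = 67/68 = 0.985294
Step 2: As n -> infinity, f_n(x) = x^(1/n) -> 1 for x in (0,1], and f_n is increasing in n.
By MCT, lim_n integral(f_n) = integral(lim_n f_n) = integral(1, 0, 1) = 1.
Step 3: Verify convergence: 67/68 = 0.985294 -> 1


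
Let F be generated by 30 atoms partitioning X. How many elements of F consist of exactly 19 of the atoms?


Each element of F is a union of some subset of the 30 atoms.
Elements that are unions of exactly 19 atoms correspond to 19-element subsets of the 30 atoms.
Count = C(30, 19) = 30! / (19! * 11!) = 54627300.


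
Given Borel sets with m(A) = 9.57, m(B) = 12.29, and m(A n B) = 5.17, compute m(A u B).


By inclusion-exclusion: m(A u B) = m(A) + m(B) - m(A n B)
= 9.57 + 12.29 - 5.17
= 16.69


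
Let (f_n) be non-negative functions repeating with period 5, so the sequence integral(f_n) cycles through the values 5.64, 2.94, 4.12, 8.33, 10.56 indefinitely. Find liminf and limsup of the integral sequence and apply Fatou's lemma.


The sequence (integral(f_n)) is periodic with period 5, repeating the values 5.64, 2.94, 4.12, 8.33, 10.56 indefinitely.
Step 1: For a periodic sequence, every tail (a_m, a_(m+1), ...) contains all 5 period values infinitely often.
Step 2: Hence inf of every tail = min of the period values = min(5.64, 2.94, 4.12, 8.33, 10.56) = 2.94.
        liminf_n integral(f_n) = sup over m of (inf of tail from m) = 2.94.
Step 3: Similarly sup of every tail = max of the period values = 10.56.
        limsup_n integral(f_n) = 10.56.
Step 4: Fatou's lemma: integral(liminf_n f_n) <= liminf_n integral(f_n) = 2.94.
        So the integral of the pointwise liminf is at most 2.94.


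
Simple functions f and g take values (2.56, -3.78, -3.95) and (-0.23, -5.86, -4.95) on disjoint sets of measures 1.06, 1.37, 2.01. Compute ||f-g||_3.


Step 1: Compute differences f_i - g_i:
  2.56 - -0.23 = 2.79
  -3.78 - -5.86 = 2.08
  -3.95 - -4.95 = 1
Step 2: Compute |diff|^3 * measure for each set:
  |2.79|^3 * 1.06 = 21.717639 * 1.06 = 23.020697
  |2.08|^3 * 1.37 = 8.998912 * 1.37 = 12.328509
  |1|^3 * 2.01 = 1 * 2.01 = 2.01
Step 3: Sum = 37.359207
Step 4: ||f-g||_3 = (37.359207)^(1/3) = 3.342971


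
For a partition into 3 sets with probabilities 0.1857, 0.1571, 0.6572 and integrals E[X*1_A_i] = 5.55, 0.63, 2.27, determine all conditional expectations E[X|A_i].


For each cell A_i: E[X|A_i] = E[X*1_A_i] / P(A_i)
Step 1: E[X|A_1] = 5.55 / 0.1857 = 29.886914
Step 2: E[X|A_2] = 0.63 / 0.1571 = 4.010185
Step 3: E[X|A_3] = 2.27 / 0.6572 = 3.454047
Verification: E[X] = sum E[X*1_A_i] = 5.55 + 0.63 + 2.27 = 8.45


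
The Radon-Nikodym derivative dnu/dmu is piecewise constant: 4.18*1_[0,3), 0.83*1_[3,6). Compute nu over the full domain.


Integrate each piece of the Radon-Nikodym derivative:
Step 1: integral_0^3 4.18 dx = 4.18*(3-0) = 4.18*3 = 12.54
Step 2: integral_3^6 0.83 dx = 0.83*(6-3) = 0.83*3 = 2.49
Total: 12.54 + 2.49 = 15.03


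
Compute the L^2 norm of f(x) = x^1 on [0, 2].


Step 1: ||f||_2 = (integral_0^2 |x^1|^2 dx)^(1/2)
     = (integral_0^2 x^2 dx)^(1/2)
Step 2: integral_0^2 x^2 dx = [x^3/(3)] from 0 to 2 = 2^3/3
     = 8/3 = 2.666667
Step 3: ||f||_2 = (2.666667)^(1/2) = 1.632993


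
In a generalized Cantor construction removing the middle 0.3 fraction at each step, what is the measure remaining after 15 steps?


Step 1: At each step, fraction remaining = 1 - 0.3 = 0.7
Step 2: After 15 steps, measure = (0.7)^15
Result = 0.004748


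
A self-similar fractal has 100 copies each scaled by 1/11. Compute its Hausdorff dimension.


For a self-similar set with N copies scaled by 1/r:
dim_H = log(N)/log(r) = log(100)/log(11)
= 4.60517/2.397895
= 1.920505


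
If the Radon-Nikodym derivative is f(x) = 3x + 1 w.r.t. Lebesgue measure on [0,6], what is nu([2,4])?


nu(A) = integral_A (dnu/dmu) dmu = integral_2^4 (3x + 1) dx
Step 1: Antiderivative F(x) = (3/2)x^2 + 1x
Step 2: F(4) = (3/2)*4^2 + 1*4 = 24 + 4 = 28
Step 3: F(2) = (3/2)*2^2 + 1*2 = 6 + 2 = 8
Step 4: nu([2,4]) = F(4) - F(2) = 28 - 8 = 20


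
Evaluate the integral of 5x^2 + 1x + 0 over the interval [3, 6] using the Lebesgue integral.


The Lebesgue integral of a Riemann-integrable function agrees with the Riemann integral.
Antiderivative F(x) = (5/3)x^3 + (1/2)x^2 + 0x
F(6) = (5/3)*6^3 + (1/2)*6^2 + 0*6
     = (5/3)*216 + (1/2)*36 + 0*6
     = 360 + 18 + 0
     = 378
F(3) = 49.5
Integral = F(6) - F(3) = 378 - 49.5 = 328.5


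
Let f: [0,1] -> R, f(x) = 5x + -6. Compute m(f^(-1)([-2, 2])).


f^(-1)([-2, 2]) = {x : -2 <= 5x + -6 <= 2}
Solving: (-2 - -6)/5 <= x <= (2 - -6)/5
= [0.8, 1.6]
Intersecting with [0,1]: [0.8, 1]
Measure = 1 - 0.8 = 0.2


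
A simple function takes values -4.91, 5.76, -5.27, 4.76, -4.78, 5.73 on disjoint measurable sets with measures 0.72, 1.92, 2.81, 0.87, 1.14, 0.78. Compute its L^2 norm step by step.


Step 1: Compute |f_i|^2 for each value:
  |-4.91|^2 = 24.1081
  |5.76|^2 = 33.1776
  |-5.27|^2 = 27.7729
  |4.76|^2 = 22.6576
  |-4.78|^2 = 22.8484
  |5.73|^2 = 32.8329
Step 2: Multiply by measures and sum:
  24.1081 * 0.72 = 17.357832
  33.1776 * 1.92 = 63.700992
  27.7729 * 2.81 = 78.041849
  22.6576 * 0.87 = 19.712112
  22.8484 * 1.14 = 26.047176
  32.8329 * 0.78 = 25.609662
Sum = 17.357832 + 63.700992 + 78.041849 + 19.712112 + 26.047176 + 25.609662 = 230.469623
Step 3: Take the p-th root:
||f||_2 = (230.469623)^(1/2) = 15.181226


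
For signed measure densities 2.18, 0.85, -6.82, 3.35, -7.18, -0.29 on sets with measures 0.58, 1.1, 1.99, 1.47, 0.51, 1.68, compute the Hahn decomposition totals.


Step 1: Compute signed measure on each set:
  Set 1: 2.18 * 0.58 = 1.2644
  Set 2: 0.85 * 1.1 = 0.935
  Set 3: -6.82 * 1.99 = -13.5718
  Set 4: 3.35 * 1.47 = 4.9245
  Set 5: -7.18 * 0.51 = -3.6618
  Set 6: -0.29 * 1.68 = -0.4872
Step 2: Total signed measure = (1.2644) + (0.935) + (-13.5718) + (4.9245) + (-3.6618) + (-0.4872)
     = -10.5969
Step 3: Positive part mu+(X) = sum of positive contributions = 7.1239
Step 4: Negative part mu-(X) = |sum of negative contributions| = 17.7208


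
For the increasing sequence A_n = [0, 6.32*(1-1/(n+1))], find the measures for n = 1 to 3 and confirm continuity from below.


By continuity of measure from below: if A_n increases to A, then m(A_n) -> m(A).
Here A = [0, 6.32], so m(A) = 6.32
Step 1: a_1 = 6.32*(1 - 1/2) = 3.16, m(A_1) = 3.16
Step 2: a_2 = 6.32*(1 - 1/3) = 4.2133, m(A_2) = 4.2133
Step 3: a_3 = 6.32*(1 - 1/4) = 4.74, m(A_3) = 4.74
Limit: m(A_n) -> m([0,6.32]) = 6.32


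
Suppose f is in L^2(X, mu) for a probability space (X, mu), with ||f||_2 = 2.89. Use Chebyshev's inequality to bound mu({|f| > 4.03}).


Chebyshev/Markov inequality: mu(|f| > eps) <= (||f||_p / eps)^p
Step 1: ||f||_2 / eps = 2.89 / 4.03 = 0.717122
Step 2: Raise to power p = 2:
  (0.717122)^2 = 0.514263
Step 3: Therefore mu(|f| > 4.03) <= 0.514263


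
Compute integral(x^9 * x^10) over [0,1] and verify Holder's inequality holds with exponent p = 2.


Step 1: Exact integral of f*g = integral(x^19, 0, 1) = 1/20
     = 0.05
Step 2: Holder bound with p=2, q=2:
  ||f||_p = (integral x^18 dx)^(1/2) = (1/19)^(1/2) = 0.229416
  ||g||_q = (integral x^20 dx)^(1/2) = (1/21)^(1/2) = 0.218218
Step 3: Holder bound = ||f||_p * ||g||_q = 0.229416 * 0.218218 = 0.050063
Verification: 0.05 <= 0.050063 (Holder holds)


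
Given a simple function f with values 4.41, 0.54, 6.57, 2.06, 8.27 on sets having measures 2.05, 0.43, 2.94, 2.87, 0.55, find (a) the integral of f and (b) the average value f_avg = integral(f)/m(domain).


Step 1: Integral = sum(value_i * measure_i)
= 4.41*2.05 + 0.54*0.43 + 6.57*2.94 + 2.06*2.87 + 8.27*0.55
= 9.0405 + 0.2322 + 19.3158 + 5.9122 + 4.5485
= 39.0492
Step 2: Total measure of domain = 2.05 + 0.43 + 2.94 + 2.87 + 0.55 = 8.84
Step 3: Average value = 39.0492 / 8.84 = 4.41733


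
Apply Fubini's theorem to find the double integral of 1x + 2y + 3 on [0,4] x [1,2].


By Fubini, integrate in x first, then y.
Step 1: Fix y, integrate over x in [0,4]:
  integral(1x + 2y + 3, x=0..4)
  = 1*(4^2 - 0^2)/2 + (2y + 3)*(4 - 0)
  = 8 + (2y + 3)*4
  = 8 + 8y + 12
  = 20 + 8y
Step 2: Integrate over y in [1,2]:
  integral(20 + 8y, y=1..2)
  = 20*1 + 8*(2^2 - 1^2)/2
  = 20 + 12
  = 32


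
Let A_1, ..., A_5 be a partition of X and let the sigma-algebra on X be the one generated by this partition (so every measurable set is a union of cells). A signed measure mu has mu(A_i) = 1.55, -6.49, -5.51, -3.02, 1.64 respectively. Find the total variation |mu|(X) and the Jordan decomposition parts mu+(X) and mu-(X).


Step 1: Every measurable set is a union of atoms (the cells / points), so a Hahn decomposition is
  obtained by grouping atoms by sign: P = union of atoms with mu > 0, N = union of the remaining atoms.
  Atoms in P (indices): 1, 5;  atoms in N (indices): 2, 3, 4
  Positive values: 1.55, 1.64
  Negative values: -6.49, -5.51, -3.02
Step 2: mu+(X) = mu(P) = sum of positive atom values = 3.19
Step 3: mu-(X) = -mu(N) = sum of |negative atom values| = 15.02
Step 4: |mu|(X) = mu+(X) + mu-(X) = 3.19 + 15.02 = 18.21


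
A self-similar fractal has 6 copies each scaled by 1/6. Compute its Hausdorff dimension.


For a self-similar set with N copies scaled by 1/r:
dim_H = log(N)/log(r) = log(6)/log(6)
= 1.791759/1.791759
= 1


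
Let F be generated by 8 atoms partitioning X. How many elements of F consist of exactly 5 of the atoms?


Each element of F is a union of some subset of the 8 atoms.
Elements that are unions of exactly 5 atoms correspond to 5-element subsets of the 8 atoms.
Count = C(8, 5) = 8! / (5! * 3!) = 56.


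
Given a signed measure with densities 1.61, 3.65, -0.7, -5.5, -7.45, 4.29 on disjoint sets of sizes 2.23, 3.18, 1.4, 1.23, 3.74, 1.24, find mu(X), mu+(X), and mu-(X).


Step 1: Compute signed measure on each set:
  Set 1: 1.61 * 2.23 = 3.5903
  Set 2: 3.65 * 3.18 = 11.607
  Set 3: -0.7 * 1.4 = -0.98
  Set 4: -5.5 * 1.23 = -6.765
  Set 5: -7.45 * 3.74 = -27.863
  Set 6: 4.29 * 1.24 = 5.3196
Step 2: Total signed measure = (3.5903) + (11.607) + (-0.98) + (-6.765) + (-27.863) + (5.3196)
     = -15.0911
Step 3: Positive part mu+(X) = sum of positive contributions = 20.5169
Step 4: Negative part mu-(X) = |sum of negative contributions| = 35.608


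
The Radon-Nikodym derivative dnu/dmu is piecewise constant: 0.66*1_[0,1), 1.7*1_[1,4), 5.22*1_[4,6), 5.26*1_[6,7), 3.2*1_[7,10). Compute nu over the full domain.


Integrate each piece of the Radon-Nikodym derivative:
Step 1: integral_0^1 0.66 dx = 0.66*(1-0) = 0.66*1 = 0.66
Step 2: integral_1^4 1.7 dx = 1.7*(4-1) = 1.7*3 = 5.1
Step 3: integral_4^6 5.22 dx = 5.22*(6-4) = 5.22*2 = 10.44
Step 4: integral_6^7 5.26 dx = 5.26*(7-6) = 5.26*1 = 5.26
Step 5: integral_7^10 3.2 dx = 3.2*(10-7) = 3.2*3 = 9.6
Total: 0.66 + 5.1 + 10.44 + 5.26 + 9.6 = 31.06


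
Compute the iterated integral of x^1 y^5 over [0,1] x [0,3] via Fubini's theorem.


By Fubini's theorem, the double integral factors as a product of single integrals:
Step 1: integral_0^1 x^1 dx = [x^2/2] from 0 to 1
     = 1^2/2 = 0.5
Step 2: integral_0^3 y^5 dy = [y^6/6] from 0 to 3
     = 3^6/6 = 121.5
Step 3: Double integral = 0.5 * 121.5 = 60.75


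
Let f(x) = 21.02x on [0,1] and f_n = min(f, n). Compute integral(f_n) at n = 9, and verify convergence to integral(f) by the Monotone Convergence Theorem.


f(x) = 21.02x on [0,1]; f_n(x) = min(21.02x, n). At n = 9:
Step 1: f(x) reaches 9 at x = 9/21.02 = 0.428164
Step 2: integral(f_9) = integral(21.02x, 0, 0.428164) + integral(9, 0.428164, 1)
       = 21.02*0.428164^2/2 + 9*(1 - 0.428164)
       = 1.926736 + 5.146527
       = 7.073264
Step 3: As n -> infinity, f_n increases to f, so by MCT integral(f_n) -> integral(f) = 21.02/2 = 10.51.
Convergence: integral(f_9) = 7.073264 -> 10.51 as n -> infinity


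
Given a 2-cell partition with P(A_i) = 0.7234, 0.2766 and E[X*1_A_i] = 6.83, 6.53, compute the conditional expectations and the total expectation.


For each cell A_i: E[X|A_i] = E[X*1_A_i] / P(A_i)
Step 1: E[X|A_1] = 6.83 / 0.7234 = 9.441526
Step 2: E[X|A_2] = 6.53 / 0.2766 = 23.608098
Verification: E[X] = sum E[X*1_A_i] = 6.83 + 6.53 = 13.36


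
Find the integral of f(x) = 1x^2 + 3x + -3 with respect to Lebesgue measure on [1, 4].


The Lebesgue integral of a Riemann-integrable function agrees with the Riemann integral.
Antiderivative F(x) = (1/3)x^3 + (3/2)x^2 + -3x
F(4) = (1/3)*4^3 + (3/2)*4^2 + -3*4
     = (1/3)*64 + (3/2)*16 + -3*4
     = 21.333333 + 24 + -12
     = 33.333333
F(1) = -1.166667
Integral = F(4) - F(1) = 33.333333 - -1.166667 = 34.5


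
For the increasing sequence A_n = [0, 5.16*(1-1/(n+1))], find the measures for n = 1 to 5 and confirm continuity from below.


By continuity of measure from below: if A_n increases to A, then m(A_n) -> m(A).
Here A = [0, 5.16], so m(A) = 5.16
Step 1: a_1 = 5.16*(1 - 1/2) = 2.58, m(A_1) = 2.58
Step 2: a_2 = 5.16*(1 - 1/3) = 3.44, m(A_2) = 3.44
Step 3: a_3 = 5.16*(1 - 1/4) = 3.87, m(A_3) = 3.87
Step 4: a_4 = 5.16*(1 - 1/5) = 4.128, m(A_4) = 4.128
Step 5: a_5 = 5.16*(1 - 1/6) = 4.3, m(A_5) = 4.3
Limit: m(A_n) -> m([0,5.16]) = 5.16


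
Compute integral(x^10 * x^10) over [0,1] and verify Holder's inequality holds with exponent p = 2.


Step 1: Exact integral of f*g = integral(x^20, 0, 1) = 1/21
     = 0.047619
Step 2: Holder bound with p=2, q=2:
  ||f||_p = (integral x^20 dx)^(1/2) = (1/21)^(1/2) = 0.218218
  ||g||_q = (integral x^20 dx)^(1/2) = (1/21)^(1/2) = 0.218218
Step 3: Holder bound = ||f||_p * ||g||_q = 0.218218 * 0.218218 = 0.047619
Verification: 0.047619 <= 0.047619 (Holder holds)


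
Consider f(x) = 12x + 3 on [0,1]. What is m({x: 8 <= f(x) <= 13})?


f^(-1)([8, 13]) = {x : 8 <= 12x + 3 <= 13}
Solving: (8 - 3)/12 <= x <= (13 - 3)/12
= [0.416667, 0.833333]
Intersecting with [0,1]: [0.416667, 0.833333]
Measure = 0.833333 - 0.416667 = 0.416667


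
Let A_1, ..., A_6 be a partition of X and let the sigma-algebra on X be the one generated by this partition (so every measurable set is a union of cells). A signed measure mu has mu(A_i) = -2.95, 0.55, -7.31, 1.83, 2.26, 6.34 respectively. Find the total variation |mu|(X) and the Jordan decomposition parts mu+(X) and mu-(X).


Step 1: Every measurable set is a union of atoms (the cells / points), so a Hahn decomposition is
  obtained by grouping atoms by sign: P = union of atoms with mu > 0, N = union of the remaining atoms.
  Atoms in P (indices): 2, 4, 5, 6;  atoms in N (indices): 1, 3
  Positive values: 0.55, 1.83, 2.26, 6.34
  Negative values: -2.95, -7.31
Step 2: mu+(X) = mu(P) = sum of positive atom values = 10.98
Step 3: mu-(X) = -mu(N) = sum of |negative atom values| = 10.26
Step 4: |mu|(X) = mu+(X) + mu-(X) = 10.98 + 10.26 = 21.24


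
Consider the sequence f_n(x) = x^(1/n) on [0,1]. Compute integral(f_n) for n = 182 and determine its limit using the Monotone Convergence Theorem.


At n = 182: f_182(x) = x^(1/182).
Step 1: integral(x^(1/182), 0, 1) = [x^(1/182+1) / (1/182+1)] from 0 to 1
     = 1 / (1/182 + 1) = 1 / ((182+1)/182) = 182/(182+1)
     = 182/183 = 0.994536
Step 2: As n -> infinity, f_n(x) = x^(1/n) -> 1 for x in (0,1], and f_n is increasing in n.
By MCT, lim_n integral(f_n) = integral(lim_n f_n) = integral(1, 0, 1) = 1.
Step 3: Verify convergence: 182/183 = 0.994536 -> 1


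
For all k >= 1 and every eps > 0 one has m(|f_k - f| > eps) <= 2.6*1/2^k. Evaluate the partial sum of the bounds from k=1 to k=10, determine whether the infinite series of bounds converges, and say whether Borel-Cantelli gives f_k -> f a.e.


Step 1: List the terms 2.6*1/2^k for k = 1 to 10:
  k=1: 1.3
  k=2: 0.65
  k=3: 0.325
  k=4: 0.1625
  k=5: 0.08125
  k=6: 0.040625
  k=7: 0.020313
  k=8: 0.010156
  k=9: 0.005078
  k=10: 0.002539
Step 2: Partial sum = 1.3 + 0.65 + 0.325 + 0.1625 + 0.08125 + 0.040625 + 0.020313 + 0.010156 + 0.005078 + 0.002539
     = 2.597461
Step 3: The full series sum_(k>=1) 2.6*1/2^k converges (geometric series with ratio 1/2 < 1; a constant multiple of a convergent series converges).
Step 4: Fix eps > 0. Since sum_k m(|f_k - f| > eps) < infinity, the Borel-Cantelli lemma gives
        m(limsup_k {|f_k - f| > eps}) = 0, i.e. for a.e. x, |f_k(x) - f(x)| <= eps for all large k.
        Applying this with eps = 1/j for j = 1, 2, ... and intersecting the countably many full-measure sets,
        for a.e. x we get limsup_k |f_k(x) - f(x)| <= 1/j for every j, hence f_k -> f almost everywhere.
Conclusion: series converges; Borel-Cantelli yields f_k -> f a.e.


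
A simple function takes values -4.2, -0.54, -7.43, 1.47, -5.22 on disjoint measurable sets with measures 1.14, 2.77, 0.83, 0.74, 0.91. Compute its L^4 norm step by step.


Step 1: Compute |f_i|^4 for each value:
  |-4.2|^4 = 311.1696
  |-0.54|^4 = 0.085031
  |-7.43|^4 = 3047.580984
  |1.47|^4 = 4.669489
  |-5.22|^4 = 742.475303
Step 2: Multiply by measures and sum:
  311.1696 * 1.14 = 354.733344
  0.085031 * 2.77 = 0.235535
  3047.580984 * 0.83 = 2529.492217
  4.669489 * 0.74 = 3.455422
  742.475303 * 0.91 = 675.652525
Sum = 354.733344 + 0.235535 + 2529.492217 + 3.455422 + 675.652525 = 3563.569042
Step 3: Take the p-th root:
||f||_4 = (3563.569042)^(1/4) = 7.726295
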